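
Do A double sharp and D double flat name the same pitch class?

No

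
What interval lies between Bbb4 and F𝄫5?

Counting letters B–C–D–E–F gives a fifth.
Bbb→Fbb = 6 semitones, 1 narrower than the perfect fifth (7), so diminished.

diminished fifth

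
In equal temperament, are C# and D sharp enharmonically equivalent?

No

Two spellings are enharmonically equivalent only if they share a pitch class.
Here C# → 1, D# → 3; 1 ≠ 3, so they are not.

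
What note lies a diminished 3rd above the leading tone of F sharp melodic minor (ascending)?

The leading tone of F# melodic minor (ascending) is E#.
A diminished third (2 semitones) above E# lands on the letter G, giving G.

G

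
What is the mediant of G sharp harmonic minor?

B

The G# harmonic minor scale runs G# A# B C# D# E F##.
Degree 3 is B.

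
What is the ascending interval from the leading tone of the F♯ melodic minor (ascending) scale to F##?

major second

The leading tone of F# melodic minor (ascending) is E#.
E# up to F##: letters E→F make it a second; 2 semitones makes it major.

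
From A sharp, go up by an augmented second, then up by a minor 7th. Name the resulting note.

A##

An augmented second up from A# is B## (letter B, 3 semitones up).
A minor seventh up from B## is A## (letter A, 10 semitones up).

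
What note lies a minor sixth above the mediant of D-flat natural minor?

The mediant of Db natural minor is Fb.
A minor sixth (8 semitones) above Fb lands on the letter D, giving Dbb.

Dbb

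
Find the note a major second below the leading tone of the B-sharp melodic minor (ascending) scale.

The leading tone of B# melodic minor (ascending) is A##.
A major second (2 semitones) below A## lands on the letter G, giving G##.

G##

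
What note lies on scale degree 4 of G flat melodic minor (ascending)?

Degree 4 takes the letter 3 steps above G, which is C.
In melodic minor (ascending), degree 4 sits 5 semitones above the tonic. Gb + 5 semitones is pitch class 11, spelled on C as Cb.

Cb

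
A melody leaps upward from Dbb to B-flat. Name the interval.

Counting letters D–E–F–G–A–B gives a sixth.
Dbb→Bb = 10 semitones, 1 wider than the major sixth (9), so augmented.

augmented sixth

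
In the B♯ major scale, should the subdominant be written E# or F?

E#

Each scale degree takes a distinct letter name. Degree 4 of a scale on B must use the letter E.
E# and F are enharmonically the same pitch, but only E# uses the letter E, so it is the correct spelling here.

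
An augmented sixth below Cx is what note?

A sixth below C lands on the letter E.
An augmented sixth spans 10 semitones, so C## moves to pitch class 4. On the letter E that is E.

E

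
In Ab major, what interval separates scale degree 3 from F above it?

Scale degree 3 of Ab major is C.
C up to F: letters C→F make it a fourth; 5 semitones makes it perfect.

perfect fourth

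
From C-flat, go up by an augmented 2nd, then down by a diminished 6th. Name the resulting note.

F##

An augmented second up from Cb is D (letter D, 3 semitones up).
A diminished sixth down from D is F## (letter F, 7 semitones down).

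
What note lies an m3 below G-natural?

G down a major third is Eb, so the target letter is E.
From G, a minor third is 3 semitones down: E.

E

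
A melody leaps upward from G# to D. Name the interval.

diminished fifth

Counting letters G–A–B–C–D gives a fifth.
G#→D = 6 semitones, 1 narrower than the perfect fifth (7), so diminished.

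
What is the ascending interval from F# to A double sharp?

The letter names run F→A, a span of 2 letter steps, so the interval is some kind of third.
F# to A## is 5 semitones. A major third is 4, so 5 makes it augmented.

augmented third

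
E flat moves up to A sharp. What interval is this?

Counting letters E–F–G–A gives a fourth.
Eb→A# = 7 semitones, 2 wider than the perfect fourth (5), so doubly augmented.

doubly augmented fourth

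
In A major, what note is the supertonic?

Degree 2 takes the letter 1 step above A, which is B.
In major, degree 2 sits 2 semitones above the tonic. A + 2 semitones is pitch class 11, spelled on B as B.

B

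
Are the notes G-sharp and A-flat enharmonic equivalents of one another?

G# is pitch class 8; Ab is pitch class 8.
All spellings map to pitch class 8, so they are enharmonically equivalent.

Yes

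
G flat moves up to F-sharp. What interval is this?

augmented seventh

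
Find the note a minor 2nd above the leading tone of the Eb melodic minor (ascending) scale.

Eb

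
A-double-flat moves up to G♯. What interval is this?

The letter names run A→G, a span of 6 letter steps, so the interval is some kind of seventh.
Abb to G# is 13 semitones. A major seventh is 11, so 13 makes it doubly augmented.

doubly augmented seventh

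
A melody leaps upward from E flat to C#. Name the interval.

augmented sixth

Counting letters E–F–G–A–B–C gives a sixth.
Eb→C# = 10 semitones, 1 wider than the major sixth (9), so augmented.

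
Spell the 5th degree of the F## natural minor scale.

C##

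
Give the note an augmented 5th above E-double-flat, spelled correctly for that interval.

A fifth above E lands on the letter B.
An augmented fifth spans 8 semitones, so Ebb moves to pitch class 10. On the letter B that is Bb.

Bb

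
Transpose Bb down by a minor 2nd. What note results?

A

B down a major second is A, so the target letter is A.
From Bb, a minor second is 1 semitone down: A.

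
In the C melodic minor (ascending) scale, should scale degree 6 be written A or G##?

Each scale degree takes a distinct letter name. Degree 6 of a scale on C must use the letter A.
A and G## are enharmonically the same pitch, but only A uses the letter A, so it is the correct spelling here.

A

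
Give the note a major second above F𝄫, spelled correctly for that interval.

F up a major second is G, so the target letter is G.
From Fbb, a major second is 2 semitones up: Gbb.

Gbb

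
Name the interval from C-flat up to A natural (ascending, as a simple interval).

Counting letters C–D–E–F–G–A gives a sixth.
Cb→A = 10 semitones, 1 wider than the major sixth (9), so augmented.

augmented sixth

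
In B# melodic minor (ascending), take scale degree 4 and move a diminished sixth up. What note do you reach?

C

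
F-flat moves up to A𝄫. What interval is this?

minor third

Counting letters F–G–A gives a third.
Fb→Abb = 3 semitones, 1 narrower than the major third (4), so minor.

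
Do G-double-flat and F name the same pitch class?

Gbb is pitch class 5; F is pitch class 5.
All spellings map to pitch class 5, so they are enharmonically equivalent.

Yes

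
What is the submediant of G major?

E

The G major scale runs G A B C D E F#.
Degree 6 is E.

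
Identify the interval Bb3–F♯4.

The letter names run B→F, a span of 4 letter steps, so the interval is some kind of fifth.
Bb to F# is 8 semitones. A perfect fifth is 7, so 8 makes it augmented.

augmented fifth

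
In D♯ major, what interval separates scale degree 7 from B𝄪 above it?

major seventh

Scale degree 7 of D# major is C##.
C## up to B##: letters C→B make it a seventh; 11 semitones makes it major.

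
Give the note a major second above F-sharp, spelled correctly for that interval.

F up a major second is G, so the target letter is G.
From F#, a major second is 2 semitones up: G#.

G#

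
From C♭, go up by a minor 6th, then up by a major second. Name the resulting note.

A minor sixth up from Cb is Abb (letter A, 8 semitones up).
A major second up from Abb is Bbb (letter B, 2 semitones up).

Bbb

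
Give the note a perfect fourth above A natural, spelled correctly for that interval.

A fourth above A lands on the letter D.
A perfect fourth spans 5 semitones, so A moves to pitch class 2. On the letter D that is D.

D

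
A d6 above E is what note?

A sixth above E lands on the letter C.
A diminished sixth spans 7 semitones, so E moves to pitch class 11. On the letter C that is Cb.

Cb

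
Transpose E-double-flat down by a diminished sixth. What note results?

G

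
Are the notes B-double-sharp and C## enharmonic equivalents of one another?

No

B## is pitch class 1; C## is pitch class 2.
The pitch classes differ (1 vs. 2), so they are not enharmonic equivalents.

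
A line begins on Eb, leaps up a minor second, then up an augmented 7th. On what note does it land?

A minor second up from Eb is Fb (letter F, 1 semitone up).
An augmented seventh up from Fb is E (letter E, 12 semitones up).

E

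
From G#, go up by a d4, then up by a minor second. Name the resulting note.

Db

A diminished fourth up from G# is C (letter C, 4 semitones up).
A minor second up from C is Db (letter D, 1 semitone up).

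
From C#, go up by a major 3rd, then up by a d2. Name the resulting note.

F

A major third up from C# is E# (letter E, 4 semitones up).
A diminished second up from E# is F (letter F, 0 semitones up).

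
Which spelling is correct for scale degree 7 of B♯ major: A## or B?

Each scale degree takes a distinct letter name. Degree 7 of a scale on B must use the letter A.
A## and B are enharmonically the same pitch, but only A## uses the letter A, so it is the correct spelling here.

A##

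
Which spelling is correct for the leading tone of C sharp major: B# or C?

Each scale degree takes a distinct letter name. Degree 7 of a scale on C must use the letter B.
B# and C are enharmonically the same pitch, but only B# uses the letter B, so it is the correct spelling here.

B#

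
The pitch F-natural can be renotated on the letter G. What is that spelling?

F is pitch class 5. The letter G alone is pitch class 7.
To reach pitch class 5 from G requires an offset of -2 semitones, i.e. double flat: Gbb.

Gbb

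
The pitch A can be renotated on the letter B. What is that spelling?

Plain B sits 2 semitones above A, so on the letter B the same pitch needs a double flat: Bbb.

Bbb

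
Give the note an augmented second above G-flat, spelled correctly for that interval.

A

G up a major second is A, so the target letter is A.
From Gb, an augmented second is 3 semitones up: A.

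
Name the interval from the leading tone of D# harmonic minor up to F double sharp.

perfect fourth

The leading tone of D# harmonic minor is C##.
C## up to F##: letters C→F make it a fourth; 5 semitones makes it perfect.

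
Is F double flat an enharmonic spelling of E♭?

Yes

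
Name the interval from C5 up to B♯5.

augmented seventh

The letter names run C→B, a span of 6 letter steps, so the interval is some kind of seventh.
C to B# is 12 semitones. A major seventh is 11, so 12 makes it augmented.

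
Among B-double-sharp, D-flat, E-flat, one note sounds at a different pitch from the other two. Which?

In 12-tone equal temperament, enharmonic equivalents share a pitch class. B## is pitch class 1; Db is pitch class 1; Eb is pitch class 3.
B## and Db share pitch class 1, while Eb is pitch class 3.

Eb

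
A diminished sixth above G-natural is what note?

Ebb

G up a major sixth is E, so the target letter is E.
From G, a diminished sixth is 7 semitones up: Ebb.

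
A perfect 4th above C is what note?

F

A fourth above C lands on the letter F.
A perfect fourth spans 5 semitones, so C moves to pitch class 5. On the letter F that is F.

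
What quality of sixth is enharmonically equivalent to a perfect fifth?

diminished

A perfect fifth spans 7 semitones.
A sixth spanning 7 semitones is diminished (the major sixth is 9).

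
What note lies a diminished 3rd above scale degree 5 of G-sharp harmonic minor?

Scale degree 5 of G# harmonic minor is D#.
A diminished third (2 semitones) above D# lands on the letter F, giving F.

F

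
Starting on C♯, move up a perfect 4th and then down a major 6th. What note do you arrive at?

A

A perfect fourth up from C# is F# (letter F, 5 semitones up).
A major sixth down from F# is A (letter A, 9 semitones down).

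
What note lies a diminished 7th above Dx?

C#

A seventh above D lands on the letter C.
A diminished seventh spans 9 semitones, so D## moves to pitch class 1. On the letter C that is C#.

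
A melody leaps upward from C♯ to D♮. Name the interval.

Counting letters C–D gives a second.
C#→D = 1 semitone, 1 narrower than the major second (2), so minor.

minor second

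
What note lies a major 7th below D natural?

A seventh below D lands on the letter E.
A major seventh spans 11 semitones, so D moves to pitch class 3. On the letter E that is Eb.

Eb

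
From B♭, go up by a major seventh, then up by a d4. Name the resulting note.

Db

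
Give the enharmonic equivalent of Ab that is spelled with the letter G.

G#

Plain G sits 1 semitone below Ab, so on the letter G the same pitch needs a sharp: G#.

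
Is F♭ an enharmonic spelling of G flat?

No

Fb is pitch class 4; Gb is pitch class 6.
The pitch classes differ (4 vs. 6), so they are not enharmonic equivalents.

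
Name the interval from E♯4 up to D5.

diminished seventh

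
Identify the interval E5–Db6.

Counting letters E–F–G–A–B–C–D gives a seventh.
E→Db = 9 semitones, 2 narrower than the major seventh (11), so diminished.

diminished seventh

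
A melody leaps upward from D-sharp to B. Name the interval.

minor sixth

Counting letters D–E–F–G–A–B gives a sixth.
D#→B = 8 semitones, 1 narrower than the major sixth (9), so minor.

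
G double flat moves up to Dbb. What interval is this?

perfect fifth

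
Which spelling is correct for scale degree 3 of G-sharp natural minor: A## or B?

B

Each scale degree takes a distinct letter name. Degree 3 of a scale on G must use the letter B.
B and A## are enharmonically the same pitch, but only B uses the letter B, so it is the correct spelling here.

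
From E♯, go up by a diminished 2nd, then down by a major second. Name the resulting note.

A diminished second up from E# is F (letter F, 0 semitones up).
A major second down from F is Eb (letter E, 2 semitones down).

Eb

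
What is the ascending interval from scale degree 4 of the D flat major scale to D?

Scale degree 4 of Db major is Gb.
Gb up to D: letters G→D make it a fifth; 8 semitones makes it augmented.

augmented fifth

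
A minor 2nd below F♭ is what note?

F down a major second is Eb, so the target letter is E.
From Fb, a minor second is 1 semitone down: Eb.

Eb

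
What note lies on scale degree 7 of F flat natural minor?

Ebb

Degree 7 takes the letter 6 steps above F, which is E.
In natural minor, degree 7 sits 10 semitones above the tonic. Fb + 10 semitones is pitch class 2, spelled on E as Ebb.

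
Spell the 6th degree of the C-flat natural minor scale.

The Cb natural minor scale runs Cb Db Ebb Fb Gb Abb Bbb.
Degree 6 is Abb.

Abb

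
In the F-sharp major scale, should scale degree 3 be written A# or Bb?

A#

Each scale degree takes a distinct letter name. Degree 3 of a scale on F must use the letter A.
A# and Bb are enharmonically the same pitch, but only A# uses the letter A, so it is the correct spelling here.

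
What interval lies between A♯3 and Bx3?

augmented second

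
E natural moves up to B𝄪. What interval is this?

doubly augmented fifth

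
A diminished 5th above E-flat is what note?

A fifth above E lands on the letter B.
A diminished fifth spans 6 semitones, so Eb moves to pitch class 9. On the letter B that is Bbb.

Bbb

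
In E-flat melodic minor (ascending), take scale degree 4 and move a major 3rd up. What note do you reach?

Scale degree 4 of Eb melodic minor (ascending) is Ab.
A major third (4 semitones) above Ab lands on the letter C, giving C.

C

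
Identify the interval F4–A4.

Counting letters F–G–A gives a third.
F→A = 4 semitones, exactly the major third.

major third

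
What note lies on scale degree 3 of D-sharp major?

Degree 3 takes the letter 2 steps above D, which is F.
In major, degree 3 sits 4 semitones above the tonic. D# + 4 semitones is pitch class 7, spelled on F as F##.

F##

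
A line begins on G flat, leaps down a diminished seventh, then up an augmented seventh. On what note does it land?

G##

A diminished seventh down from Gb is A (letter A, 9 semitones down).
An augmented seventh up from A is G## (letter G, 12 semitones up).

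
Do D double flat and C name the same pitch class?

Dbb = pitch class 0 and C = pitch class 0 — the same pitch class, so they are enharmonic equivalents.

Yes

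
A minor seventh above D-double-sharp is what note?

D up a major seventh is C#, so the target letter is C.
From D##, a minor seventh is 10 semitones up: C##.

C##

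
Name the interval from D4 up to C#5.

major seventh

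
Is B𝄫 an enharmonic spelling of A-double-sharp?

No

Two spellings are enharmonically equivalent only if they share a pitch class.
Here Bbb → 9, A## → 11; 9 ≠ 11, so they are not.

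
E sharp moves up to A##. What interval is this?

The letter names run E→A, a span of 3 letter steps, so the interval is some kind of fourth.
E# to A## is 6 semitones. A perfect fourth is 5, so 6 makes it augmented.

augmented fourth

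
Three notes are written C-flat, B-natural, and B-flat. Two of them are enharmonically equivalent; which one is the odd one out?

In 12-tone equal temperament, enharmonic equivalents share a pitch class. Cb is pitch class 11; B is pitch class 11; Bb is pitch class 10.
Cb and B share pitch class 11, while Bb is pitch class 10.

Bb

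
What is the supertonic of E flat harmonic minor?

F

Degree 2 takes the letter 1 step above E, which is F.
In harmonic minor, degree 2 sits 2 semitones above the tonic. Eb + 2 semitones is pitch class 5, spelled on F as F.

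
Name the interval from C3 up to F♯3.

Counting letters C–D–E–F gives a fourth.
C→F# = 6 semitones, 1 wider than the perfect fourth (5), so augmented.

augmented fourth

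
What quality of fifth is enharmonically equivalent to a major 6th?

A major sixth spans 9 semitones.
A fifth spanning 9 semitones is doubly augmented (the perfect fifth is 7).

doubly augmented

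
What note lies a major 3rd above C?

E

A third above C lands on the letter E.
A major third spans 4 semitones, so C moves to pitch class 4. On the letter E that is E.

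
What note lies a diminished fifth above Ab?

Ebb

A fifth above A lands on the letter E.
A diminished fifth spans 6 semitones, so Ab moves to pitch class 2. On the letter E that is Ebb.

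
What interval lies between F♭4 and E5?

Counting letters F–G–A–B–C–D–E gives a seventh.
Fb→E = 12 semitones, 1 wider than the major seventh (11), so augmented.

augmented seventh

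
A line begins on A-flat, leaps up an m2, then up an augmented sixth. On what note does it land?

A minor second up from Ab is Bbb (letter B, 1 semitone up).
An augmented sixth up from Bbb is G (letter G, 10 semitones up).

G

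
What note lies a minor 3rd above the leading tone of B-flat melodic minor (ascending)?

C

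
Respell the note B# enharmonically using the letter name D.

Dbb

B# is pitch class 0. The letter D alone is pitch class 2.
To reach pitch class 0 from D requires an offset of -2 semitones, i.e. double flat: Dbb.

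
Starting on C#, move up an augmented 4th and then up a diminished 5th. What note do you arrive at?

C#

An augmented fourth up from C# is F## (letter F, 6 semitones up).
A diminished fifth up from F## is C# (letter C, 6 semitones up).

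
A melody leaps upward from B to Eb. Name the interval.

Counting letters B–C–D–E gives a fourth.
B→Eb = 4 semitones, 1 narrower than the perfect fourth (5), so diminished.

diminished fourth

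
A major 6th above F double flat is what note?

F up a major sixth is D, so the target letter is D.
From Fbb, a major sixth is 9 semitones up: Dbb.

Dbb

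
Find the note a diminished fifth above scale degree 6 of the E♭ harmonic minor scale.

Gbb

Scale degree 6 of Eb harmonic minor is Cb.
A diminished fifth (6 semitones) above Cb lands on the letter G, giving Gbb.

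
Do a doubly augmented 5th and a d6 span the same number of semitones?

No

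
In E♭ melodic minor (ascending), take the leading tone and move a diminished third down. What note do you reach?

The leading tone of Eb melodic minor (ascending) is D.
A diminished third (2 semitones) below D lands on the letter B, giving B#.

B#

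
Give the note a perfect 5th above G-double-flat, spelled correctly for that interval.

A fifth above G lands on the letter D.
A perfect fifth spans 7 semitones, so Gbb moves to pitch class 0. On the letter D that is Dbb.

Dbb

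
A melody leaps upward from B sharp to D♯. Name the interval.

The letter names run B→D, a span of 2 letter steps, so the interval is some kind of third.
B# to D# is 3 semitones. A major third is 4, so 3 makes it minor.

minor third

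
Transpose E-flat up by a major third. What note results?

G

E up a major third is G#, so the target letter is G.
From Eb, a major third is 4 semitones up: G.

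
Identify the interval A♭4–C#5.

augmented third

Counting letters A–B–C gives a third.
Ab→C# = 5 semitones, 1 wider than the major third (4), so augmented.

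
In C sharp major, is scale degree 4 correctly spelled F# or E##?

Each scale degree takes a distinct letter name. Degree 4 of a scale on C must use the letter F.
F# and E## are enharmonically the same pitch, but only F# uses the letter F, so it is the correct spelling here.

F#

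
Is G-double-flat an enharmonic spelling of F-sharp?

Two spellings are enharmonically equivalent only if they share a pitch class.
Here Gbb → 5, F# → 6; 5 ≠ 6, so they are not.

No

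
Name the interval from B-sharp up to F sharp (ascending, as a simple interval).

diminished fifth

The letter names run B→F, a span of 4 letter steps, so the interval is some kind of fifth.
B# to F# is 6 semitones. A perfect fifth is 7, so 6 makes it diminished.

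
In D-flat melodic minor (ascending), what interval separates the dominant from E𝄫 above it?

diminished fifth

The dominant of Db melodic minor (ascending) is Ab.
Ab up to Ebb: letters A→E make it a fifth; 6 semitones makes it diminished.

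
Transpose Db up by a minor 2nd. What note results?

A second above D lands on the letter E.
A minor second spans 1 semitone, so Db moves to pitch class 2. On the letter E that is Ebb.

Ebb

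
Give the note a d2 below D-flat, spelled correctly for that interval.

C#

D down a major second is C, so the target letter is C.
From Db, a diminished second is 0 semitones down: C#.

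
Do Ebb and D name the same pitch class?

Yes

Ebb = pitch class 2 and D = pitch class 2 — the same pitch class, so they are enharmonic equivalents.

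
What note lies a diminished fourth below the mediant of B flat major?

A#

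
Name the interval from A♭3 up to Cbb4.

diminished third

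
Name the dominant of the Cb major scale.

Gb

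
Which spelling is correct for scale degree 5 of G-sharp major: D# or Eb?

D#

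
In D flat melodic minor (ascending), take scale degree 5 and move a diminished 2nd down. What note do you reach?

Scale degree 5 of Db melodic minor (ascending) is Ab.
A diminished second (0 semitones) below Ab lands on the letter G, giving G#.

G#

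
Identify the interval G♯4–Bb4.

diminished third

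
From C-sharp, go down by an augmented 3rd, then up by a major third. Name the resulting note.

An augmented third down from C# is Ab (letter A, 5 semitones down).
A major third up from Ab is C (letter C, 4 semitones up).

C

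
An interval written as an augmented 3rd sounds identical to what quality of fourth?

An augmented third spans 5 semitones.
A fourth spanning 5 semitones is perfect (the perfect fourth is 5).

perfect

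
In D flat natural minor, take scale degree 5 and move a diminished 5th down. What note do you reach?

D

Scale degree 5 of Db natural minor is Ab.
A diminished fifth (6 semitones) below Ab lands on the letter D, giving D.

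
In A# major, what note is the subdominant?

Degree 4 takes the letter 3 steps above A, which is D.
In major, degree 4 sits 5 semitones above the tonic. A# + 5 semitones is pitch class 3, spelled on D as D#.

D#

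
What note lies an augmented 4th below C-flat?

C down a perfect fourth is G, so the target letter is G.
From Cb, an augmented fourth is 6 semitones down: Gbb.

Gbb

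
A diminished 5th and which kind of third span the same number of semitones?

A diminished fifth spans 6 semitones.
A third spanning 6 semitones is doubly augmented (the major third is 4).

doubly augmented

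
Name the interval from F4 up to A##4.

The letter names run F→A, a span of 2 letter steps, so the interval is some kind of third.
F to A## is 6 semitones. A major third is 4, so 6 makes it doubly augmented.

doubly augmented third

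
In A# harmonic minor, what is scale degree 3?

C#

The A# harmonic minor scale runs A# B# C# D# E# F# G##.
Degree 3 is C#.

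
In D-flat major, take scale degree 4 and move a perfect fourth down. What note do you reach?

Db

Scale degree 4 of Db major is Gb.
A perfect fourth (5 semitones) below Gb lands on the letter D, giving Db.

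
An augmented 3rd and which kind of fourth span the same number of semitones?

perfect

An augmented third spans 5 semitones.
A fourth spanning 5 semitones is perfect (the perfect fourth is 5).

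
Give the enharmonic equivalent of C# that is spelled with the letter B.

C# is pitch class 1. The letter B alone is pitch class 11.
To reach pitch class 1 from B requires an offset of +2 semitones, i.e. double sharp: B##.

B##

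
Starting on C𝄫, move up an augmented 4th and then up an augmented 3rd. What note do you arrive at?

An augmented fourth up from Cbb is Fb (letter F, 6 semitones up).
An augmented third up from Fb is A (letter A, 5 semitones up).

A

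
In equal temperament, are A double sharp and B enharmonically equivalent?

Yes

A## is pitch class 11; B is pitch class 11.
All spellings map to pitch class 11, so they are enharmonically equivalent.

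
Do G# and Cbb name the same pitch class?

No

G# is pitch class 8; Cbb is pitch class 10.
The pitch classes differ (8 vs. 10), so they are not enharmonic equivalents.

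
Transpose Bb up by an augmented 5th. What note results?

B up a perfect fifth is F#, so the target letter is F.
From Bb, an augmented fifth is 8 semitones up: F#.

F#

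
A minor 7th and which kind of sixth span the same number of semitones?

augmented

A minor seventh spans 10 semitones.
A sixth spanning 10 semitones is augmented (the major sixth is 9).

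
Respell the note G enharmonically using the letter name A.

Abb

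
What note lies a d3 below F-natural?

D#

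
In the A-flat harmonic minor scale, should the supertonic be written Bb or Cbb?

Bb

Each scale degree takes a distinct letter name. Degree 2 of a scale on A must use the letter B.
Bb and Cbb are enharmonically the same pitch, but only Bb uses the letter B, so it is the correct spelling here.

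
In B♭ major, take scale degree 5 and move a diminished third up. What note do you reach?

Abb

Scale degree 5 of Bb major is F.
A diminished third (2 semitones) above F lands on the letter A, giving Abb.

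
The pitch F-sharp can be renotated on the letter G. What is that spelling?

Plain G sits 1 semitone above F#, so on the letter G the same pitch needs a flat: Gb.

Gb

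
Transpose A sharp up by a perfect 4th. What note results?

D#

A fourth above A lands on the letter D.
A perfect fourth spans 5 semitones, so A# moves to pitch class 3. On the letter D that is D#.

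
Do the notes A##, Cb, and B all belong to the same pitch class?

A## = pitch class 11 and Cb = pitch class 11 and B = pitch class 11 — the same pitch class, so they are enharmonic equivalents.

Yes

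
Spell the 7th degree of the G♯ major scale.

F##

Degree 7 takes the letter 6 steps above G, which is F.
In major, degree 7 sits 11 semitones above the tonic. G# + 11 semitones is pitch class 7, spelled on F as F##.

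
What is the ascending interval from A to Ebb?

doubly diminished fifth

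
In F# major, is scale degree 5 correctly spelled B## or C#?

Each scale degree takes a distinct letter name. Degree 5 of a scale on F must use the letter C.
C# and B## are enharmonically the same pitch, but only C# uses the letter C, so it is the correct spelling here.

C#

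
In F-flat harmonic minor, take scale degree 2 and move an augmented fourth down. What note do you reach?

Dbb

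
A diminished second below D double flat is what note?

D down a major second is C, so the target letter is C.
From Dbb, a diminished second is 0 semitones down: C.

C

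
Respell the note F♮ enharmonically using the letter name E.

F is pitch class 5. The letter E alone is pitch class 4.
To reach pitch class 5 from E requires an offset of +1 semitone, i.e. sharp: E#.

E#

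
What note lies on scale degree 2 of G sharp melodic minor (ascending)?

A#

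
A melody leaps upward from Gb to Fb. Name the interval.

minor seventh

Counting letters G–A–B–C–D–E–F gives a seventh.
Gb→Fb = 10 semitones, 1 narrower than the major seventh (11), so minor.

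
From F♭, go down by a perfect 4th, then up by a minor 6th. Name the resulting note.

A perfect fourth down from Fb is Cb (letter C, 5 semitones down).
A minor sixth up from Cb is Abb (letter A, 8 semitones up).

Abb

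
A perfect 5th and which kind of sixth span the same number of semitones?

A perfect fifth spans 7 semitones.
A sixth spanning 7 semitones is diminished (the major sixth is 9).

diminished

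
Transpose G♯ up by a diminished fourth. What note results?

C

G up a perfect fourth is C, so the target letter is C.
From G#, a diminished fourth is 4 semitones up: C.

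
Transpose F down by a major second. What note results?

Eb

F down a major second is Eb, so the target letter is E.
From F, a major second is 2 semitones down: Eb.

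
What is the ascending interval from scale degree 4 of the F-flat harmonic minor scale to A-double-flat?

Scale degree 4 of Fb harmonic minor is Bbb.
Bbb up to Abb: letters B→A make it a seventh; 10 semitones makes it minor.

minor seventh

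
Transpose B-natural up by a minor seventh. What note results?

A seventh above B lands on the letter A.
A minor seventh spans 10 semitones, so B moves to pitch class 9. On the letter A that is A.

A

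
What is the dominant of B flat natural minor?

The Bb natural minor scale runs Bb C Db Eb F Gb Ab.
Degree 5 is F.

F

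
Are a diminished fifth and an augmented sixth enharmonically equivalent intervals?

A diminished fifth spans 6 semitones; an augmented sixth spans 10.
The spans differ, so they are not enharmonic equivalents.

No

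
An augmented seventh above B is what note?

A seventh above B lands on the letter A.
An augmented seventh spans 12 semitones, so B moves to pitch class 11. On the letter A that is A##.

A##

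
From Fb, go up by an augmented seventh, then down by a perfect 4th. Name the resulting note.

B

An augmented seventh up from Fb is E (letter E, 12 semitones up).
A perfect fourth down from E is B (letter B, 5 semitones down).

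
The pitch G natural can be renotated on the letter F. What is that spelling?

Plain F sits 2 semitones below G, so on the letter F the same pitch needs a double sharp: F##.

F##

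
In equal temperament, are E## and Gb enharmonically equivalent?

E## is pitch class 6; Gb is pitch class 6.
All spellings map to pitch class 6, so they are enharmonically equivalent.

Yes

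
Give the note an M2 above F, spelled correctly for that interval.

G

F up a major second is G, so the target letter is G.
From F, a major second is 2 semitones up: G.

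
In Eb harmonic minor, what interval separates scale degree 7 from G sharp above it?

Scale degree 7 of Eb harmonic minor is D.
D up to G#: letters D→G make it a fourth; 6 semitones makes it augmented.

augmented fourth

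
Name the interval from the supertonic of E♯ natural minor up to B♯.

perfect fourth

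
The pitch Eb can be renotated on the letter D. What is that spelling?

D#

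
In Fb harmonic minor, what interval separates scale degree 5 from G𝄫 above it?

diminished fifth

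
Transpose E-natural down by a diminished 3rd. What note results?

A third below E lands on the letter C.
A diminished third spans 2 semitones, so E moves to pitch class 2. On the letter C that is C##.

C##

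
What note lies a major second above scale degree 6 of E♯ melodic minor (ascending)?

Scale degree 6 of E# melodic minor (ascending) is C##.
A major second (2 semitones) above C## lands on the letter D, giving D##.

D##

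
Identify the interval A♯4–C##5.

major third

Counting letters A–B–C gives a third.
A#→C## = 4 semitones, exactly the major third.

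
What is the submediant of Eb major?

C

Degree 6 takes the letter 5 steps above E, which is C.
In major, degree 6 sits 9 semitones above the tonic. Eb + 9 semitones is pitch class 0, spelled on C as C.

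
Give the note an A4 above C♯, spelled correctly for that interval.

F##

A fourth above C lands on the letter F.
An augmented fourth spans 6 semitones, so C# moves to pitch class 7. On the letter F that is F##.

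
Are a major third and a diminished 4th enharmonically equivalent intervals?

Yes

A major third spans 4 semitones; a diminished fourth spans 4.
They are enharmonically equivalent.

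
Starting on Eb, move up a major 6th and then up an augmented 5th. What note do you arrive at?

A major sixth up from Eb is C (letter C, 9 semitones up).
An augmented fifth up from C is G# (letter G, 8 semitones up).

G#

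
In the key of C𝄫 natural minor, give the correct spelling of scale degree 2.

Degree 2 takes the letter 1 step above C, which is D.
In natural minor, degree 2 sits 2 semitones above the tonic. Cbb + 2 semitones is pitch class 0, spelled on D as Dbb.

Dbb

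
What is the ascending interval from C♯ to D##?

Counting letters C–D gives a second.
C#→D## = 3 semitones, 1 wider than the major second (2), so augmented.

augmented second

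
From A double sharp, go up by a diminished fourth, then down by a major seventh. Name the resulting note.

E

A diminished fourth up from A## is D# (letter D, 4 semitones up).
A major seventh down from D# is E (letter E, 11 semitones down).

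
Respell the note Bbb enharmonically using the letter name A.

Bbb is pitch class 9. The letter A alone is pitch class 9.
Pitch class 9 on A needs no accidental: A.

A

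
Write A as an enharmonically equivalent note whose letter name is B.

Bbb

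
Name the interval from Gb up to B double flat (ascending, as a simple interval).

minor third

The letter names run G→B, a span of 2 letter steps, so the interval is some kind of third.
Gb to Bbb is 3 semitones. A major third is 4, so 3 makes it minor.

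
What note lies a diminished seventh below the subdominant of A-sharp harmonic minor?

The subdominant of A# harmonic minor is D#.
A diminished seventh (9 semitones) below D# lands on the letter E, giving E##.

E##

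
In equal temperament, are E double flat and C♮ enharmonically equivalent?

No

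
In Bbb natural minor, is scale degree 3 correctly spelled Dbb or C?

Each scale degree takes a distinct letter name. Degree 3 of a scale on B must use the letter D.
Dbb and C are enharmonically the same pitch, but only Dbb uses the letter D, so it is the correct spelling here.

Dbb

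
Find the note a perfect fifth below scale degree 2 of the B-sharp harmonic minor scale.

F##

Scale degree 2 of B# harmonic minor is C##.
A perfect fifth (7 semitones) below C## lands on the letter F, giving F##.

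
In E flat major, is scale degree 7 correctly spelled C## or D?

Each scale degree takes a distinct letter name. Degree 7 of a scale on E must use the letter D.
D and C## are enharmonically the same pitch, but only D uses the letter D, so it is the correct spelling here.

D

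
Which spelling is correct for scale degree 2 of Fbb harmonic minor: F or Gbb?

Each scale degree takes a distinct letter name. Degree 2 of a scale on F must use the letter G.
Gbb and F are enharmonically the same pitch, but only Gbb uses the letter G, so it is the correct spelling here.

Gbb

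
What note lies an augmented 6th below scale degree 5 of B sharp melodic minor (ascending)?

Scale degree 5 of B# melodic minor (ascending) is F##.
An augmented sixth (10 semitones) below F## lands on the letter A, giving A.

A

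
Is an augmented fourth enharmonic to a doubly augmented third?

An augmented fourth spans 6 semitones; a doubly augmented third spans 6.
They are enharmonically equivalent.

Yes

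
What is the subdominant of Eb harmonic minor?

Ab

Degree 4 takes the letter 3 steps above E, which is A.
In harmonic minor, degree 4 sits 5 semitones above the tonic. Eb + 5 semitones is pitch class 8, spelled on A as Ab.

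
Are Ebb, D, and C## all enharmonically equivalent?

Yes

Ebb = pitch class 2 and D = pitch class 2 and C## = pitch class 2 — the same pitch class, so they are enharmonic equivalents.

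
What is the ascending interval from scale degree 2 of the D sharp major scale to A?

Scale degree 2 of D# major is E#.
E# up to A: letters E→A make it a fourth; 4 semitones makes it diminished.

diminished fourth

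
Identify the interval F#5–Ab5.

diminished third

The letter names run F→A, a span of 2 letter steps, so the interval is some kind of third.
F# to Ab is 2 semitones. A major third is 4, so 2 makes it diminished.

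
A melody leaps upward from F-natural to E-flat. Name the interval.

Counting letters F–G–A–B–C–D–E gives a seventh.
F→Eb = 10 semitones, 1 narrower than the major seventh (11), so minor.

minor seventh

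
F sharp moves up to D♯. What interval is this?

major sixth

Counting letters F–G–A–B–C–D gives a sixth.
F#→D# = 9 semitones, exactly the major sixth.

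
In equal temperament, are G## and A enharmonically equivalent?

G## = pitch class 9 and A = pitch class 9 — the same pitch class, so they are enharmonic equivalents.

Yes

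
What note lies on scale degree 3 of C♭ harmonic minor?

Ebb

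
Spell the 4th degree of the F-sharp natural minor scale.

Degree 4 takes the letter 3 steps above F, which is B.
In natural minor, degree 4 sits 5 semitones above the tonic. F# + 5 semitones is pitch class 11, spelled on B as B.

B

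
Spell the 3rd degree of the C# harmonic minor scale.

E

The C# harmonic minor scale runs C# D# E F# G# A B#.
Degree 3 is E.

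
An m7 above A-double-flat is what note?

Gbb

A seventh above A lands on the letter G.
A minor seventh spans 10 semitones, so Abb moves to pitch class 5. On the letter G that is Gbb.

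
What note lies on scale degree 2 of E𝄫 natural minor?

Degree 2 takes the letter 1 step above E, which is F.
In natural minor, degree 2 sits 2 semitones above the tonic. Ebb + 2 semitones is pitch class 4, spelled on F as Fb.

Fb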